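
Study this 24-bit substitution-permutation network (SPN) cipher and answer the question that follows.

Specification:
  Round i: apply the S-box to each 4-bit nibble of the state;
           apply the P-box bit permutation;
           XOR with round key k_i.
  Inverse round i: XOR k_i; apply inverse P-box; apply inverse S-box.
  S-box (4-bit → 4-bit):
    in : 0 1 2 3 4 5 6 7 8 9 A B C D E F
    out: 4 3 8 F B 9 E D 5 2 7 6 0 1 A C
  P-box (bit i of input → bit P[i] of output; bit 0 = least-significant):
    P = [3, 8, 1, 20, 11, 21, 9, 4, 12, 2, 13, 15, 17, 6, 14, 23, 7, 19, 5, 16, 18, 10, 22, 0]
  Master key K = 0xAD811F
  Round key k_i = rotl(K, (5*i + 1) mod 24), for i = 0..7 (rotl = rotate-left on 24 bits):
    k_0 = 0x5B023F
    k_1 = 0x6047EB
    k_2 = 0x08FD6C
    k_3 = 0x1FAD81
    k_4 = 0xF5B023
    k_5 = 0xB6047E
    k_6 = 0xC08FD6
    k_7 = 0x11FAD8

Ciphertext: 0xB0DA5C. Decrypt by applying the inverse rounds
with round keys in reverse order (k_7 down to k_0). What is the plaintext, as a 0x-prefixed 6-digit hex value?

0x2EB51D

s_0 = ciphertext = 0xB0DA5C
s_1 = InvRound(s_0, k_7) = 0xC52B9C
s_2 = InvRound(s_1, k_6) = 0x129FC8
s_3 = InvRound(s_2, k_5) = 0xD8243B
s_4 = InvRound(s_3, k_4) = 0x1EC5ED
s_5 = InvRound(s_4, k_3) = 0xCFBBDD
s_6 = InvRound(s_5, k_2) = 0x377CFC
s_7 = InvRound(s_6, k_1) = 0x72DA76
s_8 = InvRound(s_7, k_0) = 0x2EB51D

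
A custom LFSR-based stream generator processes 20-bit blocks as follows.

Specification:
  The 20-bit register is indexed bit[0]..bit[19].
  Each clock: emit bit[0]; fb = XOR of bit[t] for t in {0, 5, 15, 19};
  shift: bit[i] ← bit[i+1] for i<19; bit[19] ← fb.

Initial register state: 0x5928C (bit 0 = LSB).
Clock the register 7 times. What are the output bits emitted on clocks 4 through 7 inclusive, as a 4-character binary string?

1000

reg_0 = 0x5928C
clock 1: out=0, reg = 0xAC946
clock 2: out=0, reg = 0x564A3
clock 3: out=1, reg = 0x2B251
clock 4: out=1, reg = 0x15928
clock 5: out=0, reg = 0x8AC94
clock 6: out=0, reg = 0x4564A
clock 7: out=0, reg = 0x22B25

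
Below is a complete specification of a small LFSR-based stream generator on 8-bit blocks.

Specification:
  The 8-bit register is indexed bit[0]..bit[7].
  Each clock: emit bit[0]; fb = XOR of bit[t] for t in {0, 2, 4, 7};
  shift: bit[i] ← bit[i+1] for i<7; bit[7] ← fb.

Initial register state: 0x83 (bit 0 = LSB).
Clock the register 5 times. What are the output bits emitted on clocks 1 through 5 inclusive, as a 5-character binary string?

reg_0 = 0x83
clock 1: out=1, reg = 0x41
clock 2: out=1, reg = 0xA0
clock 3: out=0, reg = 0xD0
clock 4: out=0, reg = 0x68
clock 5: out=0, reg = 0x34

11000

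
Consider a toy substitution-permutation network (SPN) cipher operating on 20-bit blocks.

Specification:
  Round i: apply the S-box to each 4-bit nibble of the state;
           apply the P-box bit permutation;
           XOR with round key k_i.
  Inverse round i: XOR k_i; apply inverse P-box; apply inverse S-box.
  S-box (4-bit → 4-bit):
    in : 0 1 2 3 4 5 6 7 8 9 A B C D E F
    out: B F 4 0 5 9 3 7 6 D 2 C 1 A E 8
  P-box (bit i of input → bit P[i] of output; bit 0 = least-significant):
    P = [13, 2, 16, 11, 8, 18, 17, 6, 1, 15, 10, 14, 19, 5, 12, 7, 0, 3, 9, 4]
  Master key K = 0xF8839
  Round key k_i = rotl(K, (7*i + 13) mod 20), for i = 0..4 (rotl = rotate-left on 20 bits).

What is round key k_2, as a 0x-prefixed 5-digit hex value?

0x41CFC

K = 0xF8839
k_0 = rotl(K, (7*0+13) mod 20) = rotl(K, 13) = 0x73F10
k_1 = rotl(K, (7*1+13) mod 20) = rotl(K, 0) = 0xF8839
k_2 = rotl(K, (7*2+13) mod 20) = rotl(K, 7) = 0x41CFC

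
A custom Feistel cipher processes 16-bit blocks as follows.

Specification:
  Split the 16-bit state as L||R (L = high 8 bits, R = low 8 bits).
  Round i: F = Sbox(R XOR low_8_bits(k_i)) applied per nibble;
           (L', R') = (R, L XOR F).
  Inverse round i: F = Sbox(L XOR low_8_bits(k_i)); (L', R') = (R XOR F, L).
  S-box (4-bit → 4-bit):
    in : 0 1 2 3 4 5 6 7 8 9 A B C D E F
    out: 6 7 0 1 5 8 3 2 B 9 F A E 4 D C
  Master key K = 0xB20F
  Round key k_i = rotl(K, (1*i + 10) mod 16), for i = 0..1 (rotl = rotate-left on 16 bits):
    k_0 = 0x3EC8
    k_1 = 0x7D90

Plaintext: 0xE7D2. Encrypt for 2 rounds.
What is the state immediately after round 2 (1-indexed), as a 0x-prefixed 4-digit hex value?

0x98B9

s_0 = plaintext = 0xE7D2
s_1 = Round(s_0, k_0) = 0xD298
s_2 = Round(s_1, k_1) = 0x98B9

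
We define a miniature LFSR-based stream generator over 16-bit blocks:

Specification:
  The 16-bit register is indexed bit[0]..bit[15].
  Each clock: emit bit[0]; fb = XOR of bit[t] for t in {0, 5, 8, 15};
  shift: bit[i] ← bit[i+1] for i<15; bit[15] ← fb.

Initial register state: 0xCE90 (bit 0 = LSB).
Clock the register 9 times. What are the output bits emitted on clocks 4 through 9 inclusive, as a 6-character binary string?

010010

reg_0 = 0xCE90
clock 1: out=0, reg = 0xE748
clock 2: out=0, reg = 0x73A4
clock 3: out=0, reg = 0x39D2
clock 4: out=0, reg = 0x9CE9
clock 5: out=1, reg = 0xCE74
clock 6: out=0, reg = 0x673A
clock 7: out=0, reg = 0x339D
clock 8: out=1, reg = 0x19CE
clock 9: out=0, reg = 0x8CE7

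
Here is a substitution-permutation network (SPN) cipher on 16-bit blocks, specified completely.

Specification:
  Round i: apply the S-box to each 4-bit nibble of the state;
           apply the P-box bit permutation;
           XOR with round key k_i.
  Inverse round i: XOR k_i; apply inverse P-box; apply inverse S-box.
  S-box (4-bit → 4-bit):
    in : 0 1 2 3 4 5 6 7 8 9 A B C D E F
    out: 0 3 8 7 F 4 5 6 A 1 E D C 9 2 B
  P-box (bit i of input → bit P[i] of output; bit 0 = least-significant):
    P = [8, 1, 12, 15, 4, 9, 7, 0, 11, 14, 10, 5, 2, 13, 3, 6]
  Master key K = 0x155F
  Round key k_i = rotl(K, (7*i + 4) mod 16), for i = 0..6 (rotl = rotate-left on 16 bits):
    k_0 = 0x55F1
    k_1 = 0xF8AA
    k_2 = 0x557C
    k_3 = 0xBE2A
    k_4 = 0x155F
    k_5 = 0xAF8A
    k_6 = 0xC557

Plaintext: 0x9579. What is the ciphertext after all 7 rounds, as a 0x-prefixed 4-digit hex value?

0x2130

s_0 = plaintext = 0x9579
s_1 = Round(s_0, k_0) = 0x5275
s_2 = Round(s_1, k_1) = 0xEA02
s_3 = Round(s_2, k_2) = 0xB15C
s_4 = Round(s_3, k_3) = 0x66E6
s_5 = Round(s_4, k_4) = 0x0A53
s_6 = Round(s_5, k_5) = 0xFA28
s_7 = Round(s_6, k_6) = 0x2130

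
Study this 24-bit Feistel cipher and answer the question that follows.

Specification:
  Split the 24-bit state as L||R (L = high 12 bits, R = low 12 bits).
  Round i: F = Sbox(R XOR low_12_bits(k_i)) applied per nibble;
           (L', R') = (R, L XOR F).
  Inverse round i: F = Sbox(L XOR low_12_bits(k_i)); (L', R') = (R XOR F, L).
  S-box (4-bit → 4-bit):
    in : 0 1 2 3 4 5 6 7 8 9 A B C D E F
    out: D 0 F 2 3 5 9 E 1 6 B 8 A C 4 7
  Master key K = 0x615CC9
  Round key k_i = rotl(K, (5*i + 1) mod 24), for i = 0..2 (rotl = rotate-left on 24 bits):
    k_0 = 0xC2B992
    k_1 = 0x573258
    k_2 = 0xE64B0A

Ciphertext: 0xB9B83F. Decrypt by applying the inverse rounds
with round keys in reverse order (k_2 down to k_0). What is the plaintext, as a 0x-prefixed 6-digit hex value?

0xF91545

s_0 = ciphertext = 0xB9B83F
s_1 = InvRound(s_0, k_2) = 0x55FB9B
s_2 = InvRound(s_1, k_1) = 0x54555F
s_3 = InvRound(s_2, k_0) = 0xF91545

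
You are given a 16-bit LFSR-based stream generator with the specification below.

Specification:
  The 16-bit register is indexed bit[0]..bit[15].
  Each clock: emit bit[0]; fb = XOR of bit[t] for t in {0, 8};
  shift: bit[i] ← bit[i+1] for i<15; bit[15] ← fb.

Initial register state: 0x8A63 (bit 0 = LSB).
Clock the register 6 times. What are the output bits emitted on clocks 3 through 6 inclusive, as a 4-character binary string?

0001

reg_0 = 0x8A63
clock 1: out=1, reg = 0xC531
clock 2: out=1, reg = 0x6298
clock 3: out=0, reg = 0x314C
clock 4: out=0, reg = 0x98A6
clock 5: out=0, reg = 0x4C53
clock 6: out=1, reg = 0xA629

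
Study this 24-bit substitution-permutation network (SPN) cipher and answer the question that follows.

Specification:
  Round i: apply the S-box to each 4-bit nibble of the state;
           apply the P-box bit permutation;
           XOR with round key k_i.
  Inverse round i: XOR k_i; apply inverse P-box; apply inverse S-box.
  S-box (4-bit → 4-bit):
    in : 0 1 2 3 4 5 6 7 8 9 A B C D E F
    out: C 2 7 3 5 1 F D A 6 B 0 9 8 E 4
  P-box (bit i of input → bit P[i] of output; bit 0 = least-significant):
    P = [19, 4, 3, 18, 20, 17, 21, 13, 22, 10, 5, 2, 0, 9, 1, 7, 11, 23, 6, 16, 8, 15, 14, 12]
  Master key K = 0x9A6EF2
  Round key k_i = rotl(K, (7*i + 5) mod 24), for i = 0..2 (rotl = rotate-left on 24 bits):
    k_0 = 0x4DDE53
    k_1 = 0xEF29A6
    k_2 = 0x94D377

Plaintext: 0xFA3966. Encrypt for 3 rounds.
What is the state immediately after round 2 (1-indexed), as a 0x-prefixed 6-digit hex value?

0x5141D2

s_0 = plaintext = 0xFA3966
s_1 = Round(s_0, k_0) = 0xF2B06A
s_2 = Round(s_1, k_1) = 0x5141D2
s_3 = Round(s_2, k_2) = 0x1CF66C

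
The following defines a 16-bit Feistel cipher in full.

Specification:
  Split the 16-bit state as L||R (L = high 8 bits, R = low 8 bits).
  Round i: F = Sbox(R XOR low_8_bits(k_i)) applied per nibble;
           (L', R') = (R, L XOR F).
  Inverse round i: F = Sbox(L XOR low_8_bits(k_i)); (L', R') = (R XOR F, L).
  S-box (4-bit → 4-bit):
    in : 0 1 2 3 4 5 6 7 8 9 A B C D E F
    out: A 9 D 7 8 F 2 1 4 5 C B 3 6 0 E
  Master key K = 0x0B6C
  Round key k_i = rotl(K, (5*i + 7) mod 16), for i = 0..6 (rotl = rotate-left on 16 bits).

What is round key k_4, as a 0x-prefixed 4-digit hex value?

0x605B

K = 0x0B6C
k_0 = rotl(K, (5*0+7) mod 16) = rotl(K, 7) = 0xB605
k_1 = rotl(K, (5*1+7) mod 16) = rotl(K, 12) = 0xC0B6
k_2 = rotl(K, (5*2+7) mod 16) = rotl(K, 1) = 0x16D8
k_3 = rotl(K, (5*3+7) mod 16) = rotl(K, 6) = 0xDB02
k_4 = rotl(K, (5*4+7) mod 16) = rotl(K, 11) = 0x605B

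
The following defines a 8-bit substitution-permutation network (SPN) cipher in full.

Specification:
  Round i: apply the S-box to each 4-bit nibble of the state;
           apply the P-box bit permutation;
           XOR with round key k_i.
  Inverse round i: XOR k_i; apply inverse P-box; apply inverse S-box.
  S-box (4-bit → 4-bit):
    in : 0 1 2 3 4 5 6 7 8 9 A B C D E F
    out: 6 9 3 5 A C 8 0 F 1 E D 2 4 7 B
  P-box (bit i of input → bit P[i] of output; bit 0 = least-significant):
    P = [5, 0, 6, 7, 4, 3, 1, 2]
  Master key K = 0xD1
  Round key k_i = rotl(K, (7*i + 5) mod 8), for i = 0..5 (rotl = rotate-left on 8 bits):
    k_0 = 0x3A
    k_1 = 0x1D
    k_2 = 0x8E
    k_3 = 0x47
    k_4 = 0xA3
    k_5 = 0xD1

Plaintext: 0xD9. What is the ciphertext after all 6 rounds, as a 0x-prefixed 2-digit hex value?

0x87

s_0 = plaintext = 0xD9
s_1 = Round(s_0, k_0) = 0x18
s_2 = Round(s_1, k_1) = 0xE8
s_3 = Round(s_2, k_2) = 0x75
s_4 = Round(s_3, k_3) = 0x87
s_5 = Round(s_4, k_4) = 0xBD
s_6 = Round(s_5, k_5) = 0x87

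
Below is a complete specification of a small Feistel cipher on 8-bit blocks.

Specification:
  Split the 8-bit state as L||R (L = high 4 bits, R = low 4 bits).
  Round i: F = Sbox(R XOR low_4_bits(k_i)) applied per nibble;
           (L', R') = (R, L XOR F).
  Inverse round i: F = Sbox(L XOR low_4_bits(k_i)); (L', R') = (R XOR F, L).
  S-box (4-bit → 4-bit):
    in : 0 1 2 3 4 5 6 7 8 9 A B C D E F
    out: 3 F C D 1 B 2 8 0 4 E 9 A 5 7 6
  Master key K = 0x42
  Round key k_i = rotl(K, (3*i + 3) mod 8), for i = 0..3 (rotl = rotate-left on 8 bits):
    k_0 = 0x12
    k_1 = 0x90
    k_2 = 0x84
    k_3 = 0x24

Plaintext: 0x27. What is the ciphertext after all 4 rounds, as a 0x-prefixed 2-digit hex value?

0x18

s_0 = plaintext = 0x27
s_1 = Round(s_0, k_0) = 0x79
s_2 = Round(s_1, k_1) = 0x93
s_3 = Round(s_2, k_2) = 0x31
s_4 = Round(s_3, k_3) = 0x18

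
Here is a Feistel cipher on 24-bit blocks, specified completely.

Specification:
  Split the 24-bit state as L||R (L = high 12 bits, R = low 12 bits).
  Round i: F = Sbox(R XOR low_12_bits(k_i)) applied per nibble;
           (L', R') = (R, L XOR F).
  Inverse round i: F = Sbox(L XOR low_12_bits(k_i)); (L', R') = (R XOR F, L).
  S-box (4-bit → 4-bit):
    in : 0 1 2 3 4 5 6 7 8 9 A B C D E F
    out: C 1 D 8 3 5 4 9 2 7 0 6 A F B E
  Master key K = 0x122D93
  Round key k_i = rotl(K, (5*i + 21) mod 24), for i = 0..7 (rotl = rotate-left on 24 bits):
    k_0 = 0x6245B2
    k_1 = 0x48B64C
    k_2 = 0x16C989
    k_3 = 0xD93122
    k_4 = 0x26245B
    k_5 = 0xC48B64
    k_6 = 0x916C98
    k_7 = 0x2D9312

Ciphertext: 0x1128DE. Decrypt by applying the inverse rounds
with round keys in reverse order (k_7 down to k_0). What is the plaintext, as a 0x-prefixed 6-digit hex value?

0x468A84

s_0 = ciphertext = 0x1128DE
s_1 = InvRound(s_0, k_7) = 0x512112
s_2 = InvRound(s_1, k_6) = 0x632512
s_3 = InvRound(s_2, k_5) = 0xA46632
s_4 = InvRound(s_3, k_4) = 0xD2DA46
s_5 = InvRound(s_4, k_3) = 0x088D2D
s_6 = InvRound(s_5, k_2) = 0xAEC088
s_7 = InvRound(s_6, k_1) = 0xA84AEC
s_8 = InvRound(s_7, k_0) = 0x468A84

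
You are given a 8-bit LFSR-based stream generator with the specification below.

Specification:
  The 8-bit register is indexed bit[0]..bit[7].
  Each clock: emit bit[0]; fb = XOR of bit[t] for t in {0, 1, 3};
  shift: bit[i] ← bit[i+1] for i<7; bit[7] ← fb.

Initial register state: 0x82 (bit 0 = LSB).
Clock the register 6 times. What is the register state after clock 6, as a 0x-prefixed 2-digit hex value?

0xCE

reg_0 = 0x82
clock 1: out=0, reg = 0xC1
clock 2: out=1, reg = 0xE0
clock 3: out=0, reg = 0x70
clock 4: out=0, reg = 0x38
clock 5: out=0, reg = 0x9C
clock 6: out=0, reg = 0xCE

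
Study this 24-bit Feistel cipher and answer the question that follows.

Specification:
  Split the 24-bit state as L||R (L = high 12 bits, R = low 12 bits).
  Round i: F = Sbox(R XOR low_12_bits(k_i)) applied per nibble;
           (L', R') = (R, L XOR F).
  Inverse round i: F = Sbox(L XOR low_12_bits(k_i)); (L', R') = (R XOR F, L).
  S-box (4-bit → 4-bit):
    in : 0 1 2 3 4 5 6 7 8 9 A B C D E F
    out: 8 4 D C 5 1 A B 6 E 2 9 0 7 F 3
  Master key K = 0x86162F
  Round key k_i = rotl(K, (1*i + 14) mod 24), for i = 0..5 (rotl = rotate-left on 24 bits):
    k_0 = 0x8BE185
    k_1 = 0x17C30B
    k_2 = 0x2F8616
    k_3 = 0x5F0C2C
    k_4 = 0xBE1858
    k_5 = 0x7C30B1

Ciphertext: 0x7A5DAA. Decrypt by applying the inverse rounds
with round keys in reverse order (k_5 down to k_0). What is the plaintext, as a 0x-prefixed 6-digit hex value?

s_0 = ciphertext = 0x7A5DAA
s_1 = InvRound(s_0, k_5) = 0x6EF7A5
s_2 = InvRound(s_1, k_4) = 0x83E6EF
s_3 = InvRound(s_2, k_3) = 0x3A283E
s_4 = InvRound(s_3, k_2) = 0x9AB3A2
s_5 = InvRound(s_4, k_1) = 0x18A9AB
s_6 = InvRound(s_5, k_0) = 0x12818A

0x12818A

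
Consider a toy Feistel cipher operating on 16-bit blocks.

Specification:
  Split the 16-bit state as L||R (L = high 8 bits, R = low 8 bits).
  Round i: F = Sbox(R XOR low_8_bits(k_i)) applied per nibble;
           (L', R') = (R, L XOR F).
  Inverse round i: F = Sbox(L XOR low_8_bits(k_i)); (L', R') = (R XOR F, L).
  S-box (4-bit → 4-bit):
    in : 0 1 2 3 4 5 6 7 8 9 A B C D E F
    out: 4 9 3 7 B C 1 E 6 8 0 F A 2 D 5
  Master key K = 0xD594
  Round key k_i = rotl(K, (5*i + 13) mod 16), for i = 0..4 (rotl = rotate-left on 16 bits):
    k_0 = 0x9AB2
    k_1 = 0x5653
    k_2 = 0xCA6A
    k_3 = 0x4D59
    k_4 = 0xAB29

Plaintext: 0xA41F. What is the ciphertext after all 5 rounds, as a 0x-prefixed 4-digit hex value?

0xED35

s_0 = plaintext = 0xA41F
s_1 = Round(s_0, k_0) = 0x1FA6
s_2 = Round(s_1, k_1) = 0xA643
s_3 = Round(s_2, k_2) = 0x439E
s_4 = Round(s_3, k_3) = 0x9EED
s_5 = Round(s_4, k_4) = 0xED35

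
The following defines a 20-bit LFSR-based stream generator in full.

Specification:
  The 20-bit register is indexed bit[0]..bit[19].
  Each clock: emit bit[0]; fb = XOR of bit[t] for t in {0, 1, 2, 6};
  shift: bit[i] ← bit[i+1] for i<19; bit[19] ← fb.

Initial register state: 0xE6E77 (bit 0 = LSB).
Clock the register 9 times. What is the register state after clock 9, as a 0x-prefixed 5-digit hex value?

reg_0 = 0xE6E77
clock 1: out=1, reg = 0x7373B
clock 2: out=1, reg = 0x39B9D
clock 3: out=1, reg = 0x1CDCE
clock 4: out=0, reg = 0x8E6E7
clock 5: out=1, reg = 0x47373
clock 6: out=1, reg = 0xA39B9
clock 7: out=1, reg = 0xD1CDC
clock 8: out=0, reg = 0x68E6E
clock 9: out=0, reg = 0xB4737

0xB4737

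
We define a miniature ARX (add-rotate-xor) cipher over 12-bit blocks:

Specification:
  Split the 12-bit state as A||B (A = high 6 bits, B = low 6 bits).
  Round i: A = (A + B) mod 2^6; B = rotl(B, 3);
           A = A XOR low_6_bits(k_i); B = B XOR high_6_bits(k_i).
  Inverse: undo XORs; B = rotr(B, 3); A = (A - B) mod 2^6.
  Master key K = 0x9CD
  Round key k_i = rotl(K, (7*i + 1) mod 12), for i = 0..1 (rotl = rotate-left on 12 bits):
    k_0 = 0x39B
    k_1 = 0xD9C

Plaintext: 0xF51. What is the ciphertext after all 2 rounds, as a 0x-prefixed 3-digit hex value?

s_0 = plaintext = 0xF51
s_1 = Round(s_0, k_0) = 0x544
s_2 = Round(s_1, k_1) = 0x156

0x156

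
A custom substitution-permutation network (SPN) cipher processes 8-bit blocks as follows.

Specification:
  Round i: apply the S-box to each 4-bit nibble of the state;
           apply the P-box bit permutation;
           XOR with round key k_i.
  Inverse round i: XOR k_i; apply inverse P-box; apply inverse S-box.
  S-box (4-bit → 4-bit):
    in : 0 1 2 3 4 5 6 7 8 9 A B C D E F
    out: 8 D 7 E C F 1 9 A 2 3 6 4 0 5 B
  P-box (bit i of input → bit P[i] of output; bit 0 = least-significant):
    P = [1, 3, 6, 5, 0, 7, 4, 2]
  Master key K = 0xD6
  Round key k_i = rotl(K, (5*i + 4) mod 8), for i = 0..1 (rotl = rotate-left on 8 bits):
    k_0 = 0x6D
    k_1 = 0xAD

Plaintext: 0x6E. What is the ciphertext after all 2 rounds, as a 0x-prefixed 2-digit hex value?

s_0 = plaintext = 0x6E
s_1 = Round(s_0, k_0) = 0x2E
s_2 = Round(s_1, k_1) = 0x7E

0x7E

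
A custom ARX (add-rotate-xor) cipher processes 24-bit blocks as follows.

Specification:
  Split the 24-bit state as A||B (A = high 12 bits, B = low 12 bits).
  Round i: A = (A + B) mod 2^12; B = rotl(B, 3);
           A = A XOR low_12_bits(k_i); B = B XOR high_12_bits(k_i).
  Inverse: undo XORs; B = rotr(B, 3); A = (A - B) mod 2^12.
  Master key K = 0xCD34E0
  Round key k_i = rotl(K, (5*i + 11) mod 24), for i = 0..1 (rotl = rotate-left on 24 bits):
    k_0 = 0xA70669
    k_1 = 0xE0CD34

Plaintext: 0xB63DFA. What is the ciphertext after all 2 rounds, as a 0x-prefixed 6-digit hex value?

0x9EE33E

s_0 = plaintext = 0xB63DFA
s_1 = Round(s_0, k_0) = 0xF345A6
s_2 = Round(s_1, k_1) = 0x9EE33E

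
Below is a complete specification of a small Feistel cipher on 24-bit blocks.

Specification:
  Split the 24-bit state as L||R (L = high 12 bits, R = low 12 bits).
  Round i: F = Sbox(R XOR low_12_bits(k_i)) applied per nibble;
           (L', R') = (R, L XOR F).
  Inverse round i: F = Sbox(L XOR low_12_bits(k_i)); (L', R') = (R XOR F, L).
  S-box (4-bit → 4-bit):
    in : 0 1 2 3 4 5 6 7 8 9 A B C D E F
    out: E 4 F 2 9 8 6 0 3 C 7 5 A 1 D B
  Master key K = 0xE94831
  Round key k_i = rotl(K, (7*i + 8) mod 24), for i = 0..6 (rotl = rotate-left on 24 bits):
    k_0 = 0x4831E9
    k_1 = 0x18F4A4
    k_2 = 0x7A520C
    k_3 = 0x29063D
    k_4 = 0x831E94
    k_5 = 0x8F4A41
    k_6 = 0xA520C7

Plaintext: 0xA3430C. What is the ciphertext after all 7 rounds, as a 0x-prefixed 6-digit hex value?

0x36F5C1

s_0 = plaintext = 0xA3430C
s_1 = Round(s_0, k_0) = 0x30C5EC
s_2 = Round(s_1, k_1) = 0x5EC79F
s_3 = Round(s_2, k_2) = 0x79FD2E
s_4 = Round(s_3, k_3) = 0xD2E2DD
s_5 = Round(s_4, k_4) = 0x2DD7B2
s_6 = Round(s_5, k_5) = 0x7B236F
s_7 = Round(s_6, k_6) = 0x36F5C1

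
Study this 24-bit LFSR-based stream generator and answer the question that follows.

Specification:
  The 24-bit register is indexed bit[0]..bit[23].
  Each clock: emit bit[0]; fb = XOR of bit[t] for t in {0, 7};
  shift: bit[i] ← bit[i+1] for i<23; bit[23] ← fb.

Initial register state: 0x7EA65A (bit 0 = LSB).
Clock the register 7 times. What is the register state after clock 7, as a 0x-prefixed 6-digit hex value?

0x2CFD4C

reg_0 = 0x7EA65A
clock 1: out=0, reg = 0x3F532D
clock 2: out=1, reg = 0x9FA996
clock 3: out=0, reg = 0xCFD4CB
clock 4: out=1, reg = 0x67EA65
clock 5: out=1, reg = 0xB3F532
clock 6: out=0, reg = 0x59FA99
clock 7: out=1, reg = 0x2CFD4C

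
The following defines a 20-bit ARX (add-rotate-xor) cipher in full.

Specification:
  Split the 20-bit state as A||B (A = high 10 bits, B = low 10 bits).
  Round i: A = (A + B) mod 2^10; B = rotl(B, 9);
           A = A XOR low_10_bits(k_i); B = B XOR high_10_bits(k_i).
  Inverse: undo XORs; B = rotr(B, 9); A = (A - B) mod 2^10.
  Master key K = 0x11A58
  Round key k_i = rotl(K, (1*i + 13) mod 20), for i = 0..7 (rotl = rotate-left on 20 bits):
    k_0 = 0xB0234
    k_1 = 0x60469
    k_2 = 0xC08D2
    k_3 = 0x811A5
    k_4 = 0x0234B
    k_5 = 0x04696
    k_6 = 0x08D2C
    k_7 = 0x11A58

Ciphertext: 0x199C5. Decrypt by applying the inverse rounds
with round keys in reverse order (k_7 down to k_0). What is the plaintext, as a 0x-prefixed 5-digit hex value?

s_0 = ciphertext = 0x199C5
s_1 = InvRound(s_0, k_7) = 0xCE306
s_2 = InvRound(s_1, k_6) = 0xF264B
s_3 = InvRound(s_2, k_5) = 0x2A8B5
s_4 = InvRound(s_3, k_4) = 0x99D7A
s_5 = InvRound(s_4, k_3) = 0x316FD
s_6 = InvRound(s_5, k_2) = 0x067FE
s_7 = InvRound(s_6, k_1) = 0xDC4FF
s_8 = InvRound(s_7, k_0) = 0x3187F

0x3187F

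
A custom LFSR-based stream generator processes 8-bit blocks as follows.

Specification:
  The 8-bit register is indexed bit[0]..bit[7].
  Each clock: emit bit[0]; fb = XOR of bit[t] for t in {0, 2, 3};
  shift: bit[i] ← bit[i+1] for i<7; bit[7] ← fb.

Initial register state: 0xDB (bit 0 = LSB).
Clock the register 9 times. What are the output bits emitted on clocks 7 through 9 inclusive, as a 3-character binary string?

110

reg_0 = 0xDB
clock 1: out=1, reg = 0x6D
clock 2: out=1, reg = 0xB6
clock 3: out=0, reg = 0xDB
clock 4: out=1, reg = 0x6D
clock 5: out=1, reg = 0xB6
clock 6: out=0, reg = 0xDB
clock 7: out=1, reg = 0x6D
clock 8: out=1, reg = 0xB6
clock 9: out=0, reg = 0xDB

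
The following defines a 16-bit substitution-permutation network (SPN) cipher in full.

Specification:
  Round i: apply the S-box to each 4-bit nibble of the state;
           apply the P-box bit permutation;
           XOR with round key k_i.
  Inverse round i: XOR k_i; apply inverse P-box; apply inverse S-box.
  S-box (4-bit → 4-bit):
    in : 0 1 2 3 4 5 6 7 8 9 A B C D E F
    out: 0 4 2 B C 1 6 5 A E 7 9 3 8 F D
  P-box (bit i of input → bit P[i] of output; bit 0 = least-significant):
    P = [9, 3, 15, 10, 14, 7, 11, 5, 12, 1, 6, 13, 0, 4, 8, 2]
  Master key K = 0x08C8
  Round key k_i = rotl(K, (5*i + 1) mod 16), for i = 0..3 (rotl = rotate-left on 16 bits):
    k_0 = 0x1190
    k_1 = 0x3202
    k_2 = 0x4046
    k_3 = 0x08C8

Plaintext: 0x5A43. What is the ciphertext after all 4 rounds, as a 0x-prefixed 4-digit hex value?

s_0 = plaintext = 0x5A43
s_1 = Round(s_0, k_0) = 0x0FFB
s_2 = Round(s_1, k_1) = 0x4C62
s_3 = Round(s_2, k_2) = 0x59C8
s_4 = Round(s_3, k_3) = 0x6C03

0x6C03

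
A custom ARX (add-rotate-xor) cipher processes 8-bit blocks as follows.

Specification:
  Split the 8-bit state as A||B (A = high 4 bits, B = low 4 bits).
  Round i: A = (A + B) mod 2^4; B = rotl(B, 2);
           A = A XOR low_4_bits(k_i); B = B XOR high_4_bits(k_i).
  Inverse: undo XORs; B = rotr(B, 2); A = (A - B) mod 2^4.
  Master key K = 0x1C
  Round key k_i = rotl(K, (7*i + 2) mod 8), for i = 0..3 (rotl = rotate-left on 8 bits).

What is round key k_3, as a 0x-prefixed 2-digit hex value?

0x0E

K = 0x1C
k_0 = rotl(K, (7*0+2) mod 8) = rotl(K, 2) = 0x70
k_1 = rotl(K, (7*1+2) mod 8) = rotl(K, 1) = 0x38
k_2 = rotl(K, (7*2+2) mod 8) = rotl(K, 0) = 0x1C
k_3 = rotl(K, (7*3+2) mod 8) = rotl(K, 7) = 0x0E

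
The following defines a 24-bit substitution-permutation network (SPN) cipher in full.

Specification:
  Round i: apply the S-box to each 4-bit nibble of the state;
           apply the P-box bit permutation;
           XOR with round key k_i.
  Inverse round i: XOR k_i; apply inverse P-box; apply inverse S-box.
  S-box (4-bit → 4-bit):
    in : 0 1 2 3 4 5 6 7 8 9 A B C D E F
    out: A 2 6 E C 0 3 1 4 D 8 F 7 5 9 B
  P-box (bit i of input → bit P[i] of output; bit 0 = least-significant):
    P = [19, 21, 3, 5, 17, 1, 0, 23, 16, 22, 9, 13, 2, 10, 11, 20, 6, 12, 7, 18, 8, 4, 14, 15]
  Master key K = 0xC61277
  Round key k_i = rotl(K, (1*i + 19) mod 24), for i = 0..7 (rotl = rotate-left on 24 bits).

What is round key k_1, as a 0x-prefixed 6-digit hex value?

0x7C6127

K = 0xC61277
k_0 = rotl(K, (1*0+19) mod 24) = rotl(K, 19) = 0xBE3093
k_1 = rotl(K, (1*1+19) mod 24) = rotl(K, 20) = 0x7C6127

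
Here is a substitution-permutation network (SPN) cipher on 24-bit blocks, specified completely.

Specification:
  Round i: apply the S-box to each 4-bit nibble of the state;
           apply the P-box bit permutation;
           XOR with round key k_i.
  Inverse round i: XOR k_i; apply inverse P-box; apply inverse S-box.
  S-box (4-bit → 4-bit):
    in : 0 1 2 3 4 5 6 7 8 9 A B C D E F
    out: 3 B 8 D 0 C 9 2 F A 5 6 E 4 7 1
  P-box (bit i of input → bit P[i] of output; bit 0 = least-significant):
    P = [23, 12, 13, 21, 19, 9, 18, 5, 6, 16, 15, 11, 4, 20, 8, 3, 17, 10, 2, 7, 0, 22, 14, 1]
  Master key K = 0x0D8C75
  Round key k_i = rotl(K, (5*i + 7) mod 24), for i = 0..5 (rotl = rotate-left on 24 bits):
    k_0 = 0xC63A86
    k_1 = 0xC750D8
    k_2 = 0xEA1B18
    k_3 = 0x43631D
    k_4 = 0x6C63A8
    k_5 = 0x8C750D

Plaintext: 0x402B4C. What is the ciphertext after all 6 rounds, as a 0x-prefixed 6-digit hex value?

0xB4B8A4

s_0 = plaintext = 0x402B4C
s_1 = Round(s_0, k_0) = 0xE58E8E
s_2 = Round(s_1, k_1) = 0x1AA325
s_3 = Round(s_2, k_2) = 0x88B26F
s_4 = Round(s_3, k_3) = 0x992EBA
s_5 = Round(s_4, k_4) = 0xA9C562
s_6 = Round(s_5, k_5) = 0xB4B8A4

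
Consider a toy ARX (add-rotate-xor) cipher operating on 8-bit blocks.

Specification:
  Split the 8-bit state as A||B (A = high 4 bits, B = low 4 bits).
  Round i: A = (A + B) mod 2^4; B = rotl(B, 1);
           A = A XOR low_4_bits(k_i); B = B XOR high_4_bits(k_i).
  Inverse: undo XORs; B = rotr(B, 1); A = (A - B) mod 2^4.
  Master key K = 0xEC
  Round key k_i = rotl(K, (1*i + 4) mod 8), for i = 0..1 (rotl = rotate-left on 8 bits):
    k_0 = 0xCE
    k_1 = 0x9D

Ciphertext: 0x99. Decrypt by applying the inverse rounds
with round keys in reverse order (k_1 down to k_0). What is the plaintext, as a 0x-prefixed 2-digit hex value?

0x46

s_0 = ciphertext = 0x99
s_1 = InvRound(s_0, k_1) = 0x40
s_2 = InvRound(s_1, k_0) = 0x46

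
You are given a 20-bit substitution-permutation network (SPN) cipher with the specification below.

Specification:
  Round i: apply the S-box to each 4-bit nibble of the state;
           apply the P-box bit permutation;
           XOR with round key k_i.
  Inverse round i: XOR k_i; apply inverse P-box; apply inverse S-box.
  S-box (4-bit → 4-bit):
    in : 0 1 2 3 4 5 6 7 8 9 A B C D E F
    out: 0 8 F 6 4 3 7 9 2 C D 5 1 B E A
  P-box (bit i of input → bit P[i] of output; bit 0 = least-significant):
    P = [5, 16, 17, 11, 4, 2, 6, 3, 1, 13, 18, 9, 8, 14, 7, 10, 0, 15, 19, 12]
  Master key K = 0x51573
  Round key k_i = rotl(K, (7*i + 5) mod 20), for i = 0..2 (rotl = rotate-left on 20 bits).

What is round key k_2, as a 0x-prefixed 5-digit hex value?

0xA8AB9

K = 0x51573
k_0 = rotl(K, (7*0+5) mod 20) = rotl(K, 5) = 0x2AE6A
k_1 = rotl(K, (7*1+5) mod 20) = rotl(K, 12) = 0x73515
k_2 = rotl(K, (7*2+5) mod 20) = rotl(K, 19) = 0xA8AB9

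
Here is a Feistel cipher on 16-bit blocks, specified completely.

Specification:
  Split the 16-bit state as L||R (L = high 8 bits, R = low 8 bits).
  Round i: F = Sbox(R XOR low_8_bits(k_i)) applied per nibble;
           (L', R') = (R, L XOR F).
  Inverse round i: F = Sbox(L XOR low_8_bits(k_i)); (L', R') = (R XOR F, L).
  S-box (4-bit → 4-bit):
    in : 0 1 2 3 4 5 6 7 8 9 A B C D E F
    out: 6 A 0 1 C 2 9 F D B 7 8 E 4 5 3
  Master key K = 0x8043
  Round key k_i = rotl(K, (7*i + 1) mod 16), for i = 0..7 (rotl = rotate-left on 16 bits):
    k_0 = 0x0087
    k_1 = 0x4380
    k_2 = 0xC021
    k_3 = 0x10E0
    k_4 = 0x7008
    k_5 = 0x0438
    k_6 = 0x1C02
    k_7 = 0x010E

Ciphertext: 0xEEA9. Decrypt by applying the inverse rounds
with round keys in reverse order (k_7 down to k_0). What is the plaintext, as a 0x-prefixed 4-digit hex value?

0xEB35

s_0 = ciphertext = 0xEEA9
s_1 = InvRound(s_0, k_7) = 0xFFEE
s_2 = InvRound(s_1, k_6) = 0xDAFF
s_3 = InvRound(s_2, k_5) = 0xAFDA
s_4 = InvRound(s_3, k_4) = 0xA5AF
s_5 = InvRound(s_4, k_3) = 0x6DA5
s_6 = InvRound(s_5, k_2) = 0x6B6D
s_7 = InvRound(s_6, k_1) = 0x356B
s_8 = InvRound(s_7, k_0) = 0xEB35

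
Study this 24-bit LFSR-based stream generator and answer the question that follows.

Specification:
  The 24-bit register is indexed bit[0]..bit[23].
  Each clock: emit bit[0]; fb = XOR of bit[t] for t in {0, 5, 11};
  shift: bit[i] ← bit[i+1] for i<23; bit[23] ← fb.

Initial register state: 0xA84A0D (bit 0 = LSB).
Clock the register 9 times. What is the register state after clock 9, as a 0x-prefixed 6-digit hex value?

0xAA5425

reg_0 = 0xA84A0D
clock 1: out=1, reg = 0x542506
clock 2: out=0, reg = 0x2A1283
clock 3: out=1, reg = 0x950941
clock 4: out=1, reg = 0x4A84A0
clock 5: out=0, reg = 0xA54250
clock 6: out=0, reg = 0x52A128
clock 7: out=0, reg = 0xA95094
clock 8: out=0, reg = 0x54A84A
clock 9: out=0, reg = 0xAA5425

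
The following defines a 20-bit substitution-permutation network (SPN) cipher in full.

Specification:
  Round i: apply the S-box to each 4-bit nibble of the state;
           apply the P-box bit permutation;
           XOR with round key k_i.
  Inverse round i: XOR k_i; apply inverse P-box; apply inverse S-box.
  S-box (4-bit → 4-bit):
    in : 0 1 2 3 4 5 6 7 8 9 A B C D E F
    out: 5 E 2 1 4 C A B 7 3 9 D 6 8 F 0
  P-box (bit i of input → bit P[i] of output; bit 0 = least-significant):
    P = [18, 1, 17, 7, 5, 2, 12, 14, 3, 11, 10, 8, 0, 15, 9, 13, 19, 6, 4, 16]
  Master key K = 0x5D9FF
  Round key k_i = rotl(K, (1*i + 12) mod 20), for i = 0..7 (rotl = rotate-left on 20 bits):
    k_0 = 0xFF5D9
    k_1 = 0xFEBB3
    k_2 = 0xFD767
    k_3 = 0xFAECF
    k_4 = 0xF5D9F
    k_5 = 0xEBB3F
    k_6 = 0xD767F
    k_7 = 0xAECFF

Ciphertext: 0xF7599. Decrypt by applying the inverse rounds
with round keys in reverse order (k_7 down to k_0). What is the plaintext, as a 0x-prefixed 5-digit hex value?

s_0 = ciphertext = 0xF7599
s_1 = InvRound(s_0, k_7) = 0x62689
s_2 = InvRound(s_1, k_6) = 0xEFFE1
s_3 = InvRound(s_2, k_5) = 0xCF066
s_4 = InvRound(s_3, k_4) = 0x17E35
s_5 = InvRound(s_4, k_3) = 0x823BE
s_6 = InvRound(s_5, k_2) = 0x1705B
s_7 = InvRound(s_6, k_1) = 0x9C70B
s_8 = InvRound(s_7, k_0) = 0xC5F4E

0xC5F4E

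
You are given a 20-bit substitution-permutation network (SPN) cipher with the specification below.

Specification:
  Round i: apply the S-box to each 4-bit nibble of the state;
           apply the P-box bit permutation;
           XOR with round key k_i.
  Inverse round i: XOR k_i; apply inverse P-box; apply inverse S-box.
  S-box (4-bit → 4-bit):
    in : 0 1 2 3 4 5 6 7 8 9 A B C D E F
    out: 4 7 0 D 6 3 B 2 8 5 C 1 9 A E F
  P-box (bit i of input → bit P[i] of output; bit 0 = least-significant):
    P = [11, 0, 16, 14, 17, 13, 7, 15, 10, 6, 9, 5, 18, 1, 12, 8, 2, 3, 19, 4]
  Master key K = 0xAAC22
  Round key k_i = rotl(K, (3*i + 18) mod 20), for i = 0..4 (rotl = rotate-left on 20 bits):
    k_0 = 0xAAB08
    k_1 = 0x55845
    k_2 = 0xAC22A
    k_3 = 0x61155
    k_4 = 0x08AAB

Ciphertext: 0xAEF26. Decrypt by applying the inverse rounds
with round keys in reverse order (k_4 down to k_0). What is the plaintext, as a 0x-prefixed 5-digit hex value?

0x95A83

s_0 = ciphertext = 0xAEF26
s_1 = InvRound(s_0, k_4) = 0x18B1D
s_2 = InvRound(s_1, k_3) = 0x794C9
s_3 = InvRound(s_2, k_2) = 0x01F0E
s_4 = InvRound(s_3, k_1) = 0x7612E
s_5 = InvRound(s_4, k_0) = 0x95A83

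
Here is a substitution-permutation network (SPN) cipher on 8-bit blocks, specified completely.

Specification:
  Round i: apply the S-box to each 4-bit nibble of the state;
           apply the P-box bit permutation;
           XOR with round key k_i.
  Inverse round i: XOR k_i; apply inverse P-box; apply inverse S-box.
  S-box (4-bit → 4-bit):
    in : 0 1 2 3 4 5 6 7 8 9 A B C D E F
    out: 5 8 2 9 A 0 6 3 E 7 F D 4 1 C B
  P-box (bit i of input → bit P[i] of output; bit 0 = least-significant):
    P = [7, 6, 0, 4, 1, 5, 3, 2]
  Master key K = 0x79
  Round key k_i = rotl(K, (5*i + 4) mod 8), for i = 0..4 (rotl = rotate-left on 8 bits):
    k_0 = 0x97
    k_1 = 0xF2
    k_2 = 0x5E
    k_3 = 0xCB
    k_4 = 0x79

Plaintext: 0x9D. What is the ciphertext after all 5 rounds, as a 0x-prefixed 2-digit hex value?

s_0 = plaintext = 0x9D
s_1 = Round(s_0, k_0) = 0x3D
s_2 = Round(s_1, k_1) = 0x74
s_3 = Round(s_2, k_2) = 0x2C
s_4 = Round(s_3, k_3) = 0xEA
s_5 = Round(s_4, k_4) = 0xA4

0xA4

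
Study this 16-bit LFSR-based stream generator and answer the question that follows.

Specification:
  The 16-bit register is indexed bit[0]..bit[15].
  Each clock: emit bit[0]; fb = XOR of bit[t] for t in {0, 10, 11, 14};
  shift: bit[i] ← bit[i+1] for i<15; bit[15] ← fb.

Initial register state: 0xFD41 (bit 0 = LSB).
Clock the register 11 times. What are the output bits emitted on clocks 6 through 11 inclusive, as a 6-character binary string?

010101

reg_0 = 0xFD41
clock 1: out=1, reg = 0x7EA0
clock 2: out=0, reg = 0xBF50
clock 3: out=0, reg = 0x5FA8
clock 4: out=0, reg = 0xAFD4
clock 5: out=0, reg = 0x57EA
clock 6: out=0, reg = 0x2BF5
clock 7: out=1, reg = 0x15FA
clock 8: out=0, reg = 0x8AFD
clock 9: out=1, reg = 0x457E
clock 10: out=0, reg = 0x22BF
clock 11: out=1, reg = 0x915F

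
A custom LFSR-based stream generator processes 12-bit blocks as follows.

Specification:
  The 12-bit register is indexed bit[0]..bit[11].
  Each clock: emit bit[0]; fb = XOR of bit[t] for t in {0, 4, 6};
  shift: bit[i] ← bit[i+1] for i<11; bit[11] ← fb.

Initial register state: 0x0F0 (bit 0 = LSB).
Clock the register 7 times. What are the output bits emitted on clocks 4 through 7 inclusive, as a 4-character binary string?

reg_0 = 0x0F0
clock 1: out=0, reg = 0x078
clock 2: out=0, reg = 0x03C
clock 3: out=0, reg = 0x81E
clock 4: out=0, reg = 0xC0F
clock 5: out=1, reg = 0xE07
clock 6: out=1, reg = 0xF03
clock 7: out=1, reg = 0xF81

0111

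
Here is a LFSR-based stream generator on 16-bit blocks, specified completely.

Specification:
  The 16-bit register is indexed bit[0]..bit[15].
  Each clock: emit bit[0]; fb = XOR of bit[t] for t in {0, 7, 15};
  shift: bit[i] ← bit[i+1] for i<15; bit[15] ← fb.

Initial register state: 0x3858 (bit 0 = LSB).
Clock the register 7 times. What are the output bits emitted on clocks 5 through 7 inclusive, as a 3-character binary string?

reg_0 = 0x3858
clock 1: out=0, reg = 0x1C2C
clock 2: out=0, reg = 0x0E16
clock 3: out=0, reg = 0x070B
clock 4: out=1, reg = 0x8385
clock 5: out=1, reg = 0xC1C2
clock 6: out=0, reg = 0x60E1
clock 7: out=1, reg = 0x3070

101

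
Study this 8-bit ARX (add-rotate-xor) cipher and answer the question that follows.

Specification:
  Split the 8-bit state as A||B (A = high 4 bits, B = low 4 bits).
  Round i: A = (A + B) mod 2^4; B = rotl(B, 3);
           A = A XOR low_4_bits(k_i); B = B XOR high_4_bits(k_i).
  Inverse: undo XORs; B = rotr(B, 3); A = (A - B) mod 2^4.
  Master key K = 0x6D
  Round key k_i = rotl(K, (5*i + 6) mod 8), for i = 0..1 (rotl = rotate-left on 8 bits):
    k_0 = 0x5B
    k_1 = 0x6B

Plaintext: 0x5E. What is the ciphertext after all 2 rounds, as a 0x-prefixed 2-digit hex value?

s_0 = plaintext = 0x5E
s_1 = Round(s_0, k_0) = 0x82
s_2 = Round(s_1, k_1) = 0x17

0x17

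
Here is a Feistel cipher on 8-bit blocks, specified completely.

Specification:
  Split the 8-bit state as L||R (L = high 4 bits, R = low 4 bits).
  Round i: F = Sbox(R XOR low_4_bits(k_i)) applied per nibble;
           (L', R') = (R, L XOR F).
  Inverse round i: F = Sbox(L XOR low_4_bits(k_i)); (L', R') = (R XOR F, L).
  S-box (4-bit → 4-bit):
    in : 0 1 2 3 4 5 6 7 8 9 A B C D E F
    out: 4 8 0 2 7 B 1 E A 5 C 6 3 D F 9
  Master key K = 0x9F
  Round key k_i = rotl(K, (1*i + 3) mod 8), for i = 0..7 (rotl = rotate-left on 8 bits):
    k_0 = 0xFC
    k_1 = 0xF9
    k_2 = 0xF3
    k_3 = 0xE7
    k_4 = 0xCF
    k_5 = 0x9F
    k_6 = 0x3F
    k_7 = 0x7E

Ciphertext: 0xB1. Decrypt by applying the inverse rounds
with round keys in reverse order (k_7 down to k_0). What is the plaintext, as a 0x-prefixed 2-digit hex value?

0x43

s_0 = ciphertext = 0xB1
s_1 = InvRound(s_0, k_7) = 0xAB
s_2 = InvRound(s_1, k_6) = 0x0A
s_3 = InvRound(s_2, k_5) = 0x30
s_4 = InvRound(s_3, k_4) = 0x33
s_5 = InvRound(s_4, k_3) = 0x43
s_6 = InvRound(s_5, k_2) = 0xD4
s_7 = InvRound(s_6, k_1) = 0x3D
s_8 = InvRound(s_7, k_0) = 0x43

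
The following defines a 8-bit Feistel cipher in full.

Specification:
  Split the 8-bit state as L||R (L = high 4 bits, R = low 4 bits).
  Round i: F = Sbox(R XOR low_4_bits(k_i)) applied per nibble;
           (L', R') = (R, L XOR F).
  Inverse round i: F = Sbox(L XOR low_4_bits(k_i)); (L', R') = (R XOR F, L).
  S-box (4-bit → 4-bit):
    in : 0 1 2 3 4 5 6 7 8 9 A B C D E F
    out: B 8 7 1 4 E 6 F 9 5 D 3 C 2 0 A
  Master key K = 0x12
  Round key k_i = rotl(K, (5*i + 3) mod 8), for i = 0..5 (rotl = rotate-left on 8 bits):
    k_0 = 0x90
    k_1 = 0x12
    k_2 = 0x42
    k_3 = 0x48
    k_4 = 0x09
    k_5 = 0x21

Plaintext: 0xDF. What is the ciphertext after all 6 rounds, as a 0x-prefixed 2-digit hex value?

0xF1

s_0 = plaintext = 0xDF
s_1 = Round(s_0, k_0) = 0xF7
s_2 = Round(s_1, k_1) = 0x71
s_3 = Round(s_2, k_2) = 0x16
s_4 = Round(s_3, k_3) = 0x61
s_5 = Round(s_4, k_4) = 0x1F
s_6 = Round(s_5, k_5) = 0xF1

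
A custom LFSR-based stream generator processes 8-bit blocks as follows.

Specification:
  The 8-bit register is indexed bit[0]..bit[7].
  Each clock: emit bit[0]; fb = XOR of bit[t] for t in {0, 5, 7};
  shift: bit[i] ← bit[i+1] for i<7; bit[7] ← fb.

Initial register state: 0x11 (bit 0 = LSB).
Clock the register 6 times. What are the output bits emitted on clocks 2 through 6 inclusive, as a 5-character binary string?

00010

reg_0 = 0x11
clock 1: out=1, reg = 0x88
clock 2: out=0, reg = 0xC4
clock 3: out=0, reg = 0xE2
clock 4: out=0, reg = 0x71
clock 5: out=1, reg = 0x38
clock 6: out=0, reg = 0x9C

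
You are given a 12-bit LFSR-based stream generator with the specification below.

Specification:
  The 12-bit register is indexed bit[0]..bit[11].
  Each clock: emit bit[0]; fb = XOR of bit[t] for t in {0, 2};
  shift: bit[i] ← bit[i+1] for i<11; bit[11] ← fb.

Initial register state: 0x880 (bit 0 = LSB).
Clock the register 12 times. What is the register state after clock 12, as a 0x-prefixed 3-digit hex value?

reg_0 = 0x880
clock 1: out=0, reg = 0x440
clock 2: out=0, reg = 0x220
clock 3: out=0, reg = 0x110
clock 4: out=0, reg = 0x088
clock 5: out=0, reg = 0x044
clock 6: out=0, reg = 0x822
clock 7: out=0, reg = 0x411
clock 8: out=1, reg = 0xA08
clock 9: out=0, reg = 0x504
clock 10: out=0, reg = 0xA82
clock 11: out=0, reg = 0x541
clock 12: out=1, reg = 0xAA0

0xAA0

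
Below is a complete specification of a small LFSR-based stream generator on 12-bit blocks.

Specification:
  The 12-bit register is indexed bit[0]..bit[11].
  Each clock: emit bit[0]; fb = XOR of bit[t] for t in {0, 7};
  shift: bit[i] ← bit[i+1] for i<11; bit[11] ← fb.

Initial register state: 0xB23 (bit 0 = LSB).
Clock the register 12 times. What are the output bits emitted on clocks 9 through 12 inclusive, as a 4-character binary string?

1101

reg_0 = 0xB23
clock 1: out=1, reg = 0xD91
clock 2: out=1, reg = 0x6C8
clock 3: out=0, reg = 0xB64
clock 4: out=0, reg = 0x5B2
clock 5: out=0, reg = 0xAD9
clock 6: out=1, reg = 0x56C
clock 7: out=0, reg = 0x2B6
clock 8: out=0, reg = 0x95B
clock 9: out=1, reg = 0xCAD
clock 10: out=1, reg = 0x656
clock 11: out=0, reg = 0x32B
clock 12: out=1, reg = 0x995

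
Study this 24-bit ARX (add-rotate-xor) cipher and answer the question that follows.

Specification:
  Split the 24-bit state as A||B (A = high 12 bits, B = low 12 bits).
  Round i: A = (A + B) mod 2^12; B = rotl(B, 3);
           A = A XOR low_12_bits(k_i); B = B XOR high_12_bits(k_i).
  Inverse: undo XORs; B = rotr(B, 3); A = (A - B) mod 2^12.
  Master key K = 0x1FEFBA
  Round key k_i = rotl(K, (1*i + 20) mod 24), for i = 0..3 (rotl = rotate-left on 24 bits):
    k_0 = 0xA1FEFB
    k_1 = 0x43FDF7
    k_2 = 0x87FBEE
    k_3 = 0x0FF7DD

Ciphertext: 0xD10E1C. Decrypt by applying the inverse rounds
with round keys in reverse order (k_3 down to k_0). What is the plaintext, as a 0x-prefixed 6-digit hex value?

0xB0CD8C

s_0 = ciphertext = 0xD10E1C
s_1 = InvRound(s_0, k_3) = 0x2F17DC
s_2 = InvRound(s_1, k_2) = 0x12B7F4
s_3 = InvRound(s_2, k_1) = 0x663679
s_4 = InvRound(s_3, k_0) = 0xB0CD8C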